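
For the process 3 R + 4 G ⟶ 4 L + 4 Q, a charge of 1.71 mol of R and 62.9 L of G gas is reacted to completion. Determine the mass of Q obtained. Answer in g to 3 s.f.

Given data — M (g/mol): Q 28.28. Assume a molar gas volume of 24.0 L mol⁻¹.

n(R) = 1.710 mol
n(G) = 62.90 / 24.0 = 2.621 mol
n/ν for R = 1.710/3 = 0.5700
n/ν for G = 2.621/4 = 0.6553
Smallest n/ν is R → limiting reagent.
n(Q) = (4/3) × 1.710 = 2.280 mol
mass = 2.280 × 28.28 = 64.48 g

64.5 g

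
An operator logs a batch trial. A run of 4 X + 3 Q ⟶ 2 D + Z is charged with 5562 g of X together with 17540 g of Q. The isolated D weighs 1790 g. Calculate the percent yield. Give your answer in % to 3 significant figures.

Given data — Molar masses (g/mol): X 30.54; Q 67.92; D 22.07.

n(X) = 5562 / 30.54 = 182.1 mol
n(Q) = 17540 / 67.92 = 258.2 mol
n/ν → X: 45.53, Q: 86.07; X is limiting.
theoretical n(D) = (2/4) × 182.1 = 91.05 mol → 2009 g
% yield = 1790 / 2009 × 100 = 89.10 %

89.1 %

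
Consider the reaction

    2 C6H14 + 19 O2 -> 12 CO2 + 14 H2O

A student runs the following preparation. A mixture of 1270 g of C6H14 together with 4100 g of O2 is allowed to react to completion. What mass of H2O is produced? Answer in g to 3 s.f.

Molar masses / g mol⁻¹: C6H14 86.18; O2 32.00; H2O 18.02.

1700 g

n(C6H14) = 1270 / 86.18 = 14.74 mol
n(O2) = 4100 / 32.00 = 128.1 mol
n/ν for C6H14 = 14.74/2 = 7.370
n/ν for O2 = 128.1/19 = 6.742
Smallest n/ν is O2 → limiting reagent.
n(H2O) = (14/19) × 128.1 = 94.39 mol
mass = 94.39 × 18.02 = 1701 g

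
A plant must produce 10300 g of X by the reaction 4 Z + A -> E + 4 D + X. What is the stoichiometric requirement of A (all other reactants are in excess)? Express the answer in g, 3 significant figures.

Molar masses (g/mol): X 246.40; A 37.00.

1550 g

n(X) = 10300 / 246.40 = 41.80 mol
n(A) = (1/1) × 41.80 = 41.80 mol
mass = 41.80 × 37.00 = 1547 g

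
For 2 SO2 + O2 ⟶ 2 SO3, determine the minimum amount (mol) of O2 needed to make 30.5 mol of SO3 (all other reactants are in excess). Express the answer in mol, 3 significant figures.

15.3 mol

n(SO3) = 30.50 mol
n(O2) = (1/2) × 30.50 = 15.25 mol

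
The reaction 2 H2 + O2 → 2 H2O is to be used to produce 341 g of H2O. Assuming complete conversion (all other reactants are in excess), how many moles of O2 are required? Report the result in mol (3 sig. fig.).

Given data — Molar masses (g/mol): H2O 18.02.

9.46 mol

n(H2O) = 341 / 18.02 = 18.92 mol
n(O2) = (1/2) × 18.92 = 9.460 mol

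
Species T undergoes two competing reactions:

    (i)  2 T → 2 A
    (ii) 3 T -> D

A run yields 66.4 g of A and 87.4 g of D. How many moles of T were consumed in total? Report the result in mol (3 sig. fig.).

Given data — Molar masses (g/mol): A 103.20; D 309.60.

1.49 mol

n(A) = 66.4 / 103.20 = 0.6434 mol
n(D) = 87.4 / 309.60 = 0.2823 mol
n(T) via (i) = (2/2)×0.6434 = 0.6434 mol
n(T) via (ii) = (3/1)×0.2823 = 0.8469 mol
total n(T) = 0.6434 + 0.8469 = 1.490 mol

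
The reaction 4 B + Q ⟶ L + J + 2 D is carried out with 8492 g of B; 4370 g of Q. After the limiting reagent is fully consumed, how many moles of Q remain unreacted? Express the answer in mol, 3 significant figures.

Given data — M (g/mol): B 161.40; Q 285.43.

2.16 mol

n(B) = 8492 / 161.40 = 52.61 mol
n(Q) = 4370 / 285.43 = 15.31 mol
n/ν for B = 52.61/4 = 13.15
n/ν for Q = 15.31/1 = 15.31
Smallest n/ν is B → limiting reagent.
Q consumed = (1/4) × 52.61 = 13.15 mol
Q remaining = 15.31 − 13.15 = 2.160 mol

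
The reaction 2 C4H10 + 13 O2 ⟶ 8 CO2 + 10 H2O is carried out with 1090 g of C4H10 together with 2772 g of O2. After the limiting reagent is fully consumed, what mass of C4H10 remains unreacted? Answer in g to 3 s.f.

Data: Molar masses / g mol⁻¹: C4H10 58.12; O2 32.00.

315 g

n(C4H10) = 1090 / 58.12 = 18.75 mol
n(O2) = 2772 / 32.00 = 86.63 mol
n/ν for C4H10 = 18.75/2 = 9.375
n/ν for O2 = 86.63/13 = 6.664
Smallest n/ν is O2 → limiting reagent.
C4H10 consumed = (2/13) × 86.63 = 13.33 mol
C4H10 remaining = 18.75 − 13.33 = 5.420 mol
mass = 5.420 × 58.12 = 315.0 g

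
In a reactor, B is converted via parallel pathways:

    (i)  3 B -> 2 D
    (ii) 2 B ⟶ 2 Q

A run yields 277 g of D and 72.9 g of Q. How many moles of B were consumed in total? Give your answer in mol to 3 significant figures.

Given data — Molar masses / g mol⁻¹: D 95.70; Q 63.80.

5.48 mol

n(D) = 277 / 95.70 = 2.894 mol
n(Q) = 72.9 / 63.80 = 1.143 mol
n(B) via (i) = (3/2)×2.894 = 4.341 mol
n(B) via (ii) = (2/2)×1.143 = 1.143 mol
total n(B) = 4.341 + 1.143 = 5.484 mol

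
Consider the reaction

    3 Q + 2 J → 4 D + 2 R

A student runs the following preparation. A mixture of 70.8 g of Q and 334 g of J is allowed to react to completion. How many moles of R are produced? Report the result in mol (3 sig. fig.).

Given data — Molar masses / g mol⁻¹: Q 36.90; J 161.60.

n(Q) = 70.80 / 36.90 = 1.919 mol
n(J) = 334.0 / 161.60 = 2.067 mol
n/ν → Q: 0.6397, J: 1.034; Q is limiting.
n(R) = (2/3) × 1.919 = 1.279 mol

1.28 mol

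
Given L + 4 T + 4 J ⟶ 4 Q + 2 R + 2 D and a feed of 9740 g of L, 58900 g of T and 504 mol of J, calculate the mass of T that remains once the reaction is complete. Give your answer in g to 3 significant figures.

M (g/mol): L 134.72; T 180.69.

6650 g

n(L) = 9740 / 134.72 = 72.30 mol
n(T) = 58900 / 180.69 = 326.0 mol
n(J) = 504.0 mol
n/ν → L: 72.30, T: 81.50, J: 126.0; L is limiting.
T consumed = (4/1) × 72.30 = 289.2 mol
T remaining = 326.0 − 289.2 = 36.80 mol
mass = 36.80 × 180.69 = 6649 g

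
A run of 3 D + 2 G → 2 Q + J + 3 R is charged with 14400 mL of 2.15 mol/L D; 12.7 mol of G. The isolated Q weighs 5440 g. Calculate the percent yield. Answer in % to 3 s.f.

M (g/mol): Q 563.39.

76.0 %

n(D) = 2.15 × 14400/1000 = 30.96 mol
n(G) = 12.70 mol
n/ν for D = 30.96/3 = 10.32
n/ν for G = 12.70/2 = 6.350
Smallest n/ν is G → limiting reagent.
theoretical n(Q) = (2/2) × 12.70 = 12.70 mol → 7155 g
% yield = 5440 / 7155 × 100 = 76.03 %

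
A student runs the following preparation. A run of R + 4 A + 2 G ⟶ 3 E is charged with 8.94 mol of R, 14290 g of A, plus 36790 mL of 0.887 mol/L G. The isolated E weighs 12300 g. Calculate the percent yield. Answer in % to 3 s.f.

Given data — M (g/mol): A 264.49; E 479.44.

95.7 %

n(R) = 8.940 mol
n(A) = 14290 / 264.49 = 54.03 mol
n(G) = 0.887 × 36790/1000 = 32.63 mol
n/ν for R = 8.940/1 = 8.940
n/ν for A = 54.03/4 = 13.51
n/ν for G = 32.63/2 = 16.32
Smallest n/ν is R → limiting reagent.
theoretical n(E) = (3/1) × 8.940 = 26.82 mol → 12860 g
% yield = 12300 / 12860 × 100 = 95.65 %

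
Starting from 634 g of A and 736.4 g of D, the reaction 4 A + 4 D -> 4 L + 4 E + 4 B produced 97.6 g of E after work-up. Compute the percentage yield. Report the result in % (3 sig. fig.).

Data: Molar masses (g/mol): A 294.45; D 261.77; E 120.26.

n(A) = 634.0 / 294.45 = 2.153 mol
n(D) = 736.4 / 261.77 = 2.813 mol
n/ν → A: 0.5383, D: 0.7033; A is limiting.
theoretical n(E) = (4/4) × 2.153 = 2.153 mol → 258.9 g
% yield = 97.6 / 258.9 × 100 = 37.70 %

37.7 %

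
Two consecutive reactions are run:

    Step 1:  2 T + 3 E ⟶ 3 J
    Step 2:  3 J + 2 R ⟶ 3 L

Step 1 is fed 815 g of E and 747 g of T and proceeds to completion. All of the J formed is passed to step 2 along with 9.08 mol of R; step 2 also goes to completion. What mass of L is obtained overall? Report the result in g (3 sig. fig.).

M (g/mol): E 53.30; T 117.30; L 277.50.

Step 1:
n(E) = 815.0 / 53.30 = 15.29 mol
n(T) = 747.0 / 117.30 = 6.368 mol
n/ν → E: 5.097, T: 3.184; T is limiting.
n(J) produced = (3/2) × 6.368 = 9.552 mol
Step 2:
n(J) available = 9.552 mol
n(R) = 9.080 mol
n/ν → J: 3.184, R: 4.540; J is limiting.
n(L) = (3/3) × 9.552 = 9.552 mol
mass = 9.552 × 277.50 = 2651 g

2650 g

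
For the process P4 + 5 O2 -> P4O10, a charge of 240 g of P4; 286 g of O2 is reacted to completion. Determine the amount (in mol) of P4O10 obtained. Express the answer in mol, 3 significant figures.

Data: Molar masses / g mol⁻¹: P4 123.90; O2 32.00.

n(P4) = 240.0 / 123.90 = 1.937 mol
n(O2) = 286.0 / 32.00 = 8.938 mol
n/ν for P4 = 1.937/1 = 1.937
n/ν for O2 = 8.938/5 = 1.788
Smallest n/ν is O2 → limiting reagent.
n(P4O10) = (1/5) × 8.938 = 1.788 mol

1.79 mol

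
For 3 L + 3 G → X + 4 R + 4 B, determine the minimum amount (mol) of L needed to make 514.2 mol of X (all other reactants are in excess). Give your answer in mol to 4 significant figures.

1543 mol

n(X) = 514.2 mol
n(L) = (3/1) × 514.2 = 1543 mol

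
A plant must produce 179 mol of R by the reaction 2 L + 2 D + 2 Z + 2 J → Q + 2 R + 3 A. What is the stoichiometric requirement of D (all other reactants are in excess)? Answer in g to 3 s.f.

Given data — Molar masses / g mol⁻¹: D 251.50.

n(R) = 179.0 mol
n(D) = (2/2) × 179.0 = 179.0 mol
mass = 179.0 × 251.50 = 45020 g

45000 g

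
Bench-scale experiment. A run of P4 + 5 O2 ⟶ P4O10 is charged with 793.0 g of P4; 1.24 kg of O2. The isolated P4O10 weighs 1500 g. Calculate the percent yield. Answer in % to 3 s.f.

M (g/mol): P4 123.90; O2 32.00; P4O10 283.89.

n(P4) = 793.0 / 123.90 = 6.400 mol
n(O2) = 1.240×1000 / 32.00 = 38.75 mol
n/ν for P4 = 6.400/1 = 6.400
n/ν for O2 = 38.75/5 = 7.750
Smallest n/ν is P4 → limiting reagent.
theoretical n(P4O10) = (1/1) × 6.400 = 6.400 mol → 1817 g
% yield = 1500 / 1817 × 100 = 82.55 %

82.6 %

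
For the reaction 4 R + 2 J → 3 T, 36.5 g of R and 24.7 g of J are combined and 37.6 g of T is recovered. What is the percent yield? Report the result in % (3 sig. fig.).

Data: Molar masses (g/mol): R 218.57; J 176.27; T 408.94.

n(R) = 36.50 / 218.57 = 0.1670 mol
n(J) = 24.70 / 176.27 = 0.1401 mol
n/ν for R = 0.1670/4 = 0.04175
n/ν for J = 0.1401/2 = 0.07005
Smallest n/ν is R → limiting reagent.
theoretical n(T) = (3/4) × 0.1670 = 0.1253 mol → 51.24 g
% yield = 37.6 / 51.24 × 100 = 73.38 %

73.4 %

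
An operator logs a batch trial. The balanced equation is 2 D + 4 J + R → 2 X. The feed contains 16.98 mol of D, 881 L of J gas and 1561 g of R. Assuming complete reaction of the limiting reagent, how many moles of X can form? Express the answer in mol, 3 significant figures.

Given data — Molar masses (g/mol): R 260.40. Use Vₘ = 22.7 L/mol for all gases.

12.0 mol

n(D) = 16.98 mol
n(J) = 881.0 / 22.7 = 38.81 mol
n(R) = 1561 / 260.40 = 5.995 mol
n/ν → D: 8.490, J: 9.703, R: 5.995; R is limiting.
n(X) = (2/1) × 5.995 = 11.99 mol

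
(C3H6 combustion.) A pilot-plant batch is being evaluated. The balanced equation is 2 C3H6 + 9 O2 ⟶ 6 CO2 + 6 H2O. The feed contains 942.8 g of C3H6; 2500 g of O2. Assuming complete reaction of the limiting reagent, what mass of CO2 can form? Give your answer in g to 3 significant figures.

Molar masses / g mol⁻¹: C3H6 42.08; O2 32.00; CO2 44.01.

n(C3H6) = 942.8 / 42.08 = 22.40 mol
n(O2) = 2500 / 32.00 = 78.13 mol
n/ν → C3H6: 11.20, O2: 8.681; O2 is limiting.
n(CO2) = (6/9) × 78.13 = 52.09 mol
mass = 52.09 × 44.01 = 2292 g

2290 g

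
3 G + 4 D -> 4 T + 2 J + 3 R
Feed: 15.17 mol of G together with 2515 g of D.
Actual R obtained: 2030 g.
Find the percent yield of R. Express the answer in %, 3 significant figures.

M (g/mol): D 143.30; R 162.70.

n(G) = 15.17 mol
n(D) = 2515 / 143.30 = 17.55 mol
n/ν → G: 5.057, D: 4.388; D is limiting.
theoretical n(R) = (3/4) × 17.55 = 13.16 mol → 2141 g
% yield = 2030 / 2141 × 100 = 94.82 %

94.8 %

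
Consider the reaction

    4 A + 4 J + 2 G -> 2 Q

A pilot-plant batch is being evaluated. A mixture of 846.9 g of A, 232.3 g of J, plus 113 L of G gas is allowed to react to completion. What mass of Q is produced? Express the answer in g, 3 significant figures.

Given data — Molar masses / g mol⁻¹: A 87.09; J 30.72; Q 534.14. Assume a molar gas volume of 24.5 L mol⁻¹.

2020 g

n(A) = 846.9 / 87.09 = 9.724 mol
n(J) = 232.3 / 30.72 = 7.562 mol
n(G) = 113.0 / 24.5 = 4.612 mol
n/ν for A = 9.724/4 = 2.431
n/ν for J = 7.562/4 = 1.891
n/ν for G = 4.612/2 = 2.306
Smallest n/ν is J → limiting reagent.
n(Q) = (2/4) × 7.562 = 3.781 mol
mass = 3.781 × 534.14 = 2020 g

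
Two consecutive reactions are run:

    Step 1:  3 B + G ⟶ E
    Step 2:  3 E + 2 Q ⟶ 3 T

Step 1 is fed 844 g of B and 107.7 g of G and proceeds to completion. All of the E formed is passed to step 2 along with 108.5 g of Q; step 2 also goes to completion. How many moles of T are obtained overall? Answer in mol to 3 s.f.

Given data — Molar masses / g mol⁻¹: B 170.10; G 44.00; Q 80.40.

1.65 mol

Step 1:
n(B) = 844.0 / 170.10 = 4.962 mol
n(G) = 107.7 / 44.00 = 2.448 mol
n/ν → B: 1.654, G: 2.448; B is limiting.
n(E) produced = (1/3) × 4.962 = 1.654 mol
Step 2:
n(E) available = 1.654 mol
n(Q) = 108.5 / 80.40 = 1.350 mol
n/ν → E: 0.5513, Q: 0.6750; E is limiting.
n(T) = (3/3) × 1.654 = 1.654 mol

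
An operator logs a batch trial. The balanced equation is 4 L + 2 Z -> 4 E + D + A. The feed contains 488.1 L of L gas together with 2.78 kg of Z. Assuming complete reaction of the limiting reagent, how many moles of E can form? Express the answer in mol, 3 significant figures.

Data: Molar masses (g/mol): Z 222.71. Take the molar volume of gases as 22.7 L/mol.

21.5 mol

n(L) = 488.1 / 22.7 = 21.50 mol
n(Z) = 2.780×1000 / 222.71 = 12.48 mol
n/ν for L = 21.50/4 = 5.375
n/ν for Z = 12.48/2 = 6.240
Smallest n/ν is L → limiting reagent.
n(E) = (4/4) × 21.50 = 21.50 mol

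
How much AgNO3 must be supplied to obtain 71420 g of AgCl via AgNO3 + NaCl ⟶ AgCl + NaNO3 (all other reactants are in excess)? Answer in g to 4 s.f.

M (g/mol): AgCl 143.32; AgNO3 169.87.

84650 g

n(AgCl) = 71420 / 143.32 = 498.3 mol
n(AgNO3) = (1/1) × 498.3 = 498.3 mol
mass = 498.3 × 169.87 = 84650 g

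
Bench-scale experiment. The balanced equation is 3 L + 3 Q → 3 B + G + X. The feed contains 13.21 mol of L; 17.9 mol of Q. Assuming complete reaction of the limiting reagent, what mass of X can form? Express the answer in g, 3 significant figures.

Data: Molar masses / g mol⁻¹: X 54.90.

242 g

n(L) = 13.21 mol
n(Q) = 17.90 mol
n/ν → L: 4.403, Q: 5.967; L is limiting.
n(X) = (1/3) × 13.21 = 4.403 mol
mass = 4.403 × 54.90 = 241.7 g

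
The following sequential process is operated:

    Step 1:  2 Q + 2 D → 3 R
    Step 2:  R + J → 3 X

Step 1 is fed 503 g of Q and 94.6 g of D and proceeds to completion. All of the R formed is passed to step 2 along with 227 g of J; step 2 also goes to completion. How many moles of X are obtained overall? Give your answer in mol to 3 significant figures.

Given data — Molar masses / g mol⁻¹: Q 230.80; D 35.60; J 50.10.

Step 1:
n(Q) = 503.0 / 230.80 = 2.179 mol
n(D) = 94.60 / 35.60 = 2.657 mol
n/ν → Q: 1.090, D: 1.329; Q is limiting.
n(R) produced = (3/2) × 2.179 = 3.269 mol
Step 2:
n(R) available = 3.269 mol
n(J) = 227.0 / 50.10 = 4.531 mol
n/ν → R: 3.269, J: 4.531; R is limiting.
n(X) = (3/1) × 3.269 = 9.807 mol

9.81 mol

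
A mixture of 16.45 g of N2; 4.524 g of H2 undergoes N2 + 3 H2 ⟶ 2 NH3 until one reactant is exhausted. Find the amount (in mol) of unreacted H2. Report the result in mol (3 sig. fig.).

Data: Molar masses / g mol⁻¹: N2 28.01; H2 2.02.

0.478 mol

n(N2) = 16.45 / 28.01 = 0.5873 mol
n(H2) = 4.524 / 2.02 = 2.240 mol
n/ν for N2 = 0.5873/1 = 0.5873
n/ν for H2 = 2.240/3 = 0.7467
Smallest n/ν is N2 → limiting reagent.
H2 consumed = (3/1) × 0.5873 = 1.762 mol
H2 remaining = 2.240 − 1.762 = 0.4780 mol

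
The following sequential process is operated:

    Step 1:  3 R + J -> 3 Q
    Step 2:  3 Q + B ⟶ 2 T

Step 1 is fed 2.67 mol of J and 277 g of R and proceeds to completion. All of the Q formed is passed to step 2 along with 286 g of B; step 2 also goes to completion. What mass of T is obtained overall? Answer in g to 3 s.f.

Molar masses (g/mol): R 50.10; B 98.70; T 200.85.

Step 1:
n(J) = 2.670 mol
n(R) = 277.0 / 50.10 = 5.529 mol
n/ν for J = 2.670/1 = 2.670
n/ν for R = 5.529/3 = 1.843
Smallest n/ν is R → limiting reagent.
n(Q) produced = (3/3) × 5.529 = 5.529 mol
Step 2:
n(Q) available = 5.529 mol
n(B) = 286.0 / 98.70 = 2.898 mol
n/ν for Q = 5.529/3 = 1.843
n/ν for B = 2.898/1 = 2.898
Smallest n/ν is Q → limiting reagent.
n(T) = (2/3) × 5.529 = 3.686 mol
mass = 3.686 × 200.85 = 740.3 g

740 g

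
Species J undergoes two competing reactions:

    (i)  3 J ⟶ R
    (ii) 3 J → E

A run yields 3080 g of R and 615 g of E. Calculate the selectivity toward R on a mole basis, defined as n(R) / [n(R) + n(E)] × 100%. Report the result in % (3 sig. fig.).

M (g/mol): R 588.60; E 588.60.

n(R) = 3080 / 588.60 = 5.233 mol
n(E) = 615 / 588.60 = 1.045 mol
selectivity = 5.233/(5.233+1.045) × 100 = 83.35 %

83.4 %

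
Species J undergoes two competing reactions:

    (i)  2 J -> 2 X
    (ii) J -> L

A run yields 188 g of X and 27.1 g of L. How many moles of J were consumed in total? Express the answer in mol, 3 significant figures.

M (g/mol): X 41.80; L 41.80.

n(X) = 188 / 41.80 = 4.498 mol
n(L) = 27.1 / 41.80 = 0.6483 mol
n(J) via (i) = (2/2)×4.498 = 4.498 mol
n(J) via (ii) = (1/1)×0.6483 = 0.6483 mol
total n(J) = 4.498 + 0.6483 = 5.146 mol

5.15 mol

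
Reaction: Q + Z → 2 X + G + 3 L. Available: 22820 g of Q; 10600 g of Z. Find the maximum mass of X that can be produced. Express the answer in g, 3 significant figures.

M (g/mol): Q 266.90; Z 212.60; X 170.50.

17000 g

n(Q) = 22820 / 266.90 = 85.50 mol
n(Z) = 10600 / 212.60 = 49.86 mol
n/ν → Q: 85.50, Z: 49.86; Z is limiting.
n(X) = (2/1) × 49.86 = 99.72 mol
mass = 99.72 × 170.50 = 17000 g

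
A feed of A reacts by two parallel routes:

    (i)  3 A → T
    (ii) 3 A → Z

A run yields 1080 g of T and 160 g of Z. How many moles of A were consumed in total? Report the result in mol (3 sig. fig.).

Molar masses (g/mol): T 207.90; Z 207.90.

n(T) = 1080 / 207.90 = 5.195 mol
n(Z) = 160 / 207.90 = 0.7696 mol
n(A) via (i) = (3/1)×5.195 = 15.59 mol
n(A) via (ii) = (3/1)×0.7696 = 2.309 mol
total n(A) = 15.59 + 2.309 = 17.90 mol

17.9 mol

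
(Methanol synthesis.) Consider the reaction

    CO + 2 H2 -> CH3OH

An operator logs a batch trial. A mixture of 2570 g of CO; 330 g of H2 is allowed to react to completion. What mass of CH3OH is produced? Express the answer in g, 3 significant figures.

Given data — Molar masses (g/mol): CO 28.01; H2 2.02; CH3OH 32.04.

n(CO) = 2570 / 28.01 = 91.75 mol
n(H2) = 330.0 / 2.02 = 163.4 mol
n/ν for CO = 91.75/1 = 91.75
n/ν for H2 = 163.4/2 = 81.70
Smallest n/ν is H2 → limiting reagent.
n(CH3OH) = (1/2) × 163.4 = 81.70 mol
mass = 81.70 × 32.04 = 2618 g

2620 g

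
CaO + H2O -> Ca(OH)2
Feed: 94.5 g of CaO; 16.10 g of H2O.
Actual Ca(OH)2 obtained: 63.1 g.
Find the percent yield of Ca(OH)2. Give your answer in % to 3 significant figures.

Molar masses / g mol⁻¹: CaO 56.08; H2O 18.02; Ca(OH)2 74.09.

n(CaO) = 94.50 / 56.08 = 1.685 mol
n(H2O) = 16.10 / 18.02 = 0.8935 mol
n/ν → CaO: 1.685, H2O: 0.8935; H2O is limiting.
theoretical n(Ca(OH)2) = (1/1) × 0.8935 = 0.8935 mol → 66.20 g
% yield = 63.1 / 66.20 × 100 = 95.32 %

95.3 %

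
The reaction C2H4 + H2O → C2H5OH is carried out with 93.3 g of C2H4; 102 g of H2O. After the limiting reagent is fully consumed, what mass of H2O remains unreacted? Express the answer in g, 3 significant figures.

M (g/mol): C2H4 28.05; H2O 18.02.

42.1 g

n(C2H4) = 93.30 / 28.05 = 3.326 mol
n(H2O) = 102.0 / 18.02 = 5.660 mol
n/ν for C2H4 = 3.326/1 = 3.326
n/ν for H2O = 5.660/1 = 5.660
Smallest n/ν is C2H4 → limiting reagent.
H2O consumed = (1/1) × 3.326 = 3.326 mol
H2O remaining = 5.660 − 3.326 = 2.334 mol
mass = 2.334 × 18.02 = 42.06 g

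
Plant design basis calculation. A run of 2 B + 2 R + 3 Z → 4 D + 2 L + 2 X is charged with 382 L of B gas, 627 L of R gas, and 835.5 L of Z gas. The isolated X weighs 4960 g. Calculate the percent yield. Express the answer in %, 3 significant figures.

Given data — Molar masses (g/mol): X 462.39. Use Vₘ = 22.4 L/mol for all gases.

62.9 %

n(B) = 382.0 / 22.4 = 17.05 mol
n(R) = 627.0 / 22.4 = 27.99 mol
n(Z) = 835.5 / 22.4 = 37.30 mol
n/ν for B = 17.05/2 = 8.525
n/ν for R = 27.99/2 = 14.00
n/ν for Z = 37.30/3 = 12.43
Smallest n/ν is B → limiting reagent.
theoretical n(X) = (2/2) × 17.05 = 17.05 mol → 7884 g
% yield = 4960 / 7884 × 100 = 62.91 %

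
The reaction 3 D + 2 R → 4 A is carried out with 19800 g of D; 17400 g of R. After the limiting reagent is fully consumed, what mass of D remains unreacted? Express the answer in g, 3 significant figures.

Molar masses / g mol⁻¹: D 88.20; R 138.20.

n(D) = 19800 / 88.20 = 224.5 mol
n(R) = 17400 / 138.20 = 125.9 mol
n/ν → D: 74.83, R: 62.95; R is limiting.
D consumed = (3/2) × 125.9 = 188.9 mol
D remaining = 224.5 − 188.9 = 35.60 mol
mass = 35.60 × 88.20 = 3140 g

3140 g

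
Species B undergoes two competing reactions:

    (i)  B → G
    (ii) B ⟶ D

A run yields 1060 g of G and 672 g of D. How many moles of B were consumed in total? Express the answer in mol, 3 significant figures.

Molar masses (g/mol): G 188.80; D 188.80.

9.17 mol

n(G) = 1060 / 188.80 = 5.614 mol
n(D) = 672 / 188.80 = 3.559 mol
n(B) via (i) = (1/1)×5.614 = 5.614 mol
n(B) via (ii) = (1/1)×3.559 = 3.559 mol
total n(B) = 5.614 + 3.559 = 9.173 mol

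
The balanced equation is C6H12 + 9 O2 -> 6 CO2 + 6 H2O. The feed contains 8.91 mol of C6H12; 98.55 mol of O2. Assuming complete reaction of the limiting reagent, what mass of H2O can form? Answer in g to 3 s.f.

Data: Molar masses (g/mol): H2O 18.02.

n(C6H12) = 8.910 mol
n(O2) = 98.55 mol
n/ν for C6H12 = 8.910/1 = 8.910
n/ν for O2 = 98.55/9 = 10.95
Smallest n/ν is C6H12 → limiting reagent.
n(H2O) = (6/1) × 8.910 = 53.46 mol
mass = 53.46 × 18.02 = 963.3 g

963 g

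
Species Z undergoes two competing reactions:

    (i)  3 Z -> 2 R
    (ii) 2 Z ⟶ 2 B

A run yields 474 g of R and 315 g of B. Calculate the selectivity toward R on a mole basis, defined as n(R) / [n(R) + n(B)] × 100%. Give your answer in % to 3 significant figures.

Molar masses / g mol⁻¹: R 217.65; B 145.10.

50.1 %

n(R) = 474 / 217.65 = 2.178 mol
n(B) = 315 / 145.10 = 2.171 mol
selectivity = 2.178/(2.178+2.171) × 100 = 50.08 %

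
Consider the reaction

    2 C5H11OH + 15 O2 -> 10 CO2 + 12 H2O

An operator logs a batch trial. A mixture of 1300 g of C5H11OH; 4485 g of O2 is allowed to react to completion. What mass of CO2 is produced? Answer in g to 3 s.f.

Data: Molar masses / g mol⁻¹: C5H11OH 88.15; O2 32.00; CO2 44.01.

n(C5H11OH) = 1300 / 88.15 = 14.75 mol
n(O2) = 4485 / 32.00 = 140.2 mol
n/ν for C5H11OH = 14.75/2 = 7.375
n/ν for O2 = 140.2/15 = 9.347
Smallest n/ν is C5H11OH → limiting reagent.
n(CO2) = (10/2) × 14.75 = 73.75 mol
mass = 73.75 × 44.01 = 3246 g

3250 g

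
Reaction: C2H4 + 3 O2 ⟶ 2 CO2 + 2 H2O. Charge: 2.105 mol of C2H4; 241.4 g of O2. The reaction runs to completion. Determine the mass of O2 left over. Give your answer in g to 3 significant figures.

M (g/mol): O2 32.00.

n(C2H4) = 2.105 mol
n(O2) = 241.4 / 32.00 = 7.544 mol
n/ν for C2H4 = 2.105/1 = 2.105
n/ν for O2 = 7.544/3 = 2.515
Smallest n/ν is C2H4 → limiting reagent.
O2 consumed = (3/1) × 2.105 = 6.315 mol
O2 remaining = 7.544 − 6.315 = 1.229 mol
mass = 1.229 × 32.00 = 39.33 g

39.3 g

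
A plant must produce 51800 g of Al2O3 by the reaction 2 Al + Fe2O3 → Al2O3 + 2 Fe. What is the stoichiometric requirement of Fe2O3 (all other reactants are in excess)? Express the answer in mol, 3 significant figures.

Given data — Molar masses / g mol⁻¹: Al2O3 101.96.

508 mol

n(Al2O3) = 51800 / 101.96 = 508.0 mol
n(Fe2O3) = (1/1) × 508.0 = 508.0 mol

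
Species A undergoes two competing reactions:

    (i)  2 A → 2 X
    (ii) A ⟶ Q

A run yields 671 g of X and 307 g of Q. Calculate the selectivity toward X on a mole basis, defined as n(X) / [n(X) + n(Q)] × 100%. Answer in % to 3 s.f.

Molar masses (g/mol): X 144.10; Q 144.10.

68.6 %

n(X) = 671 / 144.10 = 4.656 mol
n(Q) = 307 / 144.10 = 2.130 mol
selectivity = 4.656/(4.656+2.130) × 100 = 68.61 %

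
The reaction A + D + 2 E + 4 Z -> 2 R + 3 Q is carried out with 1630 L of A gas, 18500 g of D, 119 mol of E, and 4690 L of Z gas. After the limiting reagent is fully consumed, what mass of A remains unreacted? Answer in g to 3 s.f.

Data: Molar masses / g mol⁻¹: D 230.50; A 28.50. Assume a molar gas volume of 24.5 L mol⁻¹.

532 g

n(A) = 1630 / 24.5 = 66.53 mol
n(D) = 18500 / 230.50 = 80.26 mol
n(E) = 119.0 mol
n(Z) = 4690 / 24.5 = 191.4 mol
n/ν for A = 66.53/1 = 66.53
n/ν for D = 80.26/1 = 80.26
n/ν for E = 119.0/2 = 59.50
n/ν for Z = 191.4/4 = 47.85
Smallest n/ν is Z → limiting reagent.
A consumed = (1/4) × 191.4 = 47.85 mol
A remaining = 66.53 − 47.85 = 18.68 mol
mass = 18.68 × 28.50 = 532.4 g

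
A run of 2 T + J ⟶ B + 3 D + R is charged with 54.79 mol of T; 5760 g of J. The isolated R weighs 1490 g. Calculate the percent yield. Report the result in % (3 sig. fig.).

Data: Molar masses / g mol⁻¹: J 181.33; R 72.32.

n(T) = 54.79 mol
n(J) = 5760 / 181.33 = 31.77 mol
n/ν for T = 54.79/2 = 27.40
n/ν for J = 31.77/1 = 31.77
Smallest n/ν is T → limiting reagent.
theoretical n(R) = (1/2) × 54.79 = 27.40 mol → 1982 g
% yield = 1490 / 1982 × 100 = 75.18 %

75.2 %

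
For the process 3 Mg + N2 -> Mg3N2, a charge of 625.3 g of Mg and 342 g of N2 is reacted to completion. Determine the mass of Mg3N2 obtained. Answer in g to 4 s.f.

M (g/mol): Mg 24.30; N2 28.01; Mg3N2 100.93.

865.7 g

n(Mg) = 625.3 / 24.30 = 25.73 mol
n(N2) = 342.0 / 28.01 = 12.21 mol
n/ν → Mg: 8.577, N2: 12.21; Mg is limiting.
n(Mg3N2) = (1/3) × 25.73 = 8.577 mol
mass = 8.577 × 100.93 = 865.7 g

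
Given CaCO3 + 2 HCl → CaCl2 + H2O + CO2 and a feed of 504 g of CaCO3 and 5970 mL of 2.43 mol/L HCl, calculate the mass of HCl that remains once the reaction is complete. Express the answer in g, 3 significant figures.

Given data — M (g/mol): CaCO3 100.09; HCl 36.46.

162 g

n(CaCO3) = 504.0 / 100.09 = 5.035 mol
n(HCl) = 2.43 × 5970/1000 = 14.51 mol
n/ν → CaCO3: 5.035, HCl: 7.255; CaCO3 is limiting.
HCl consumed = (2/1) × 5.035 = 10.07 mol
HCl remaining = 14.51 − 10.07 = 4.440 mol
mass = 4.440 × 36.46 = 161.9 g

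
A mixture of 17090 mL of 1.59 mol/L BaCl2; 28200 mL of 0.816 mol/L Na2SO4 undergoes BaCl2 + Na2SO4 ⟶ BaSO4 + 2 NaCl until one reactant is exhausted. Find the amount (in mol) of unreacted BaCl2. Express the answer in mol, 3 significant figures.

n(BaCl2) = 1.59 × 17090/1000 = 27.17 mol
n(Na2SO4) = 0.816 × 28200/1000 = 23.01 mol
n/ν for BaCl2 = 27.17/1 = 27.17
n/ν for Na2SO4 = 23.01/1 = 23.01
Smallest n/ν is Na2SO4 → limiting reagent.
BaCl2 consumed = (1/1) × 23.01 = 23.01 mol
BaCl2 remaining = 27.17 − 23.01 = 4.160 mol

4.16 mol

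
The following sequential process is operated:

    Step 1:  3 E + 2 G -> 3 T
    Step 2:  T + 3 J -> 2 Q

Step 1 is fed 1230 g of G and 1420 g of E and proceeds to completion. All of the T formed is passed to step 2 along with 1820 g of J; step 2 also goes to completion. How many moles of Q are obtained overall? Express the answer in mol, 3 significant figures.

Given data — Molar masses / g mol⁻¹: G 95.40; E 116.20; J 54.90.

Step 1:
n(G) = 1230 / 95.40 = 12.89 mol
n(E) = 1420 / 116.20 = 12.22 mol
n/ν → G: 6.445, E: 4.073; E is limiting.
n(T) produced = (3/3) × 12.22 = 12.22 mol
Step 2:
n(T) available = 12.22 mol
n(J) = 1820 / 54.90 = 33.15 mol
n/ν → T: 12.22, J: 11.05; J is limiting.
n(Q) = (2/3) × 33.15 = 22.10 mol

22.1 mol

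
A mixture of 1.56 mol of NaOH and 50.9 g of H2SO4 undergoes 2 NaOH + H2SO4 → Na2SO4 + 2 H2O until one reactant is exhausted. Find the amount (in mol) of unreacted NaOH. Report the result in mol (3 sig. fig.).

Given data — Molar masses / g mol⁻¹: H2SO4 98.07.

0.522 mol

n(NaOH) = 1.560 mol
n(H2SO4) = 50.90 / 98.07 = 0.5190 mol
n/ν → NaOH: 0.7800, H2SO4: 0.5190; H2SO4 is limiting.
NaOH consumed = (2/1) × 0.5190 = 1.038 mol
NaOH remaining = 1.560 − 1.038 = 0.5220 mol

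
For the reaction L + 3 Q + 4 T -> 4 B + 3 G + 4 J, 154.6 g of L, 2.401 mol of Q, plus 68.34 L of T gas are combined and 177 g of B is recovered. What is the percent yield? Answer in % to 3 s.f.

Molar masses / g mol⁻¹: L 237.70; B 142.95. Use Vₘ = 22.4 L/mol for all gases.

n(L) = 154.6 / 237.70 = 0.6504 mol
n(Q) = 2.401 mol
n(T) = 68.34 / 22.4 = 3.051 mol
n/ν for L = 0.6504/1 = 0.6504
n/ν for Q = 2.401/3 = 0.8003
n/ν for T = 3.051/4 = 0.7628
Smallest n/ν is L → limiting reagent.
theoretical n(B) = (4/1) × 0.6504 = 2.602 mol → 372.0 g
% yield = 177 / 372.0 × 100 = 47.58 %

47.6 %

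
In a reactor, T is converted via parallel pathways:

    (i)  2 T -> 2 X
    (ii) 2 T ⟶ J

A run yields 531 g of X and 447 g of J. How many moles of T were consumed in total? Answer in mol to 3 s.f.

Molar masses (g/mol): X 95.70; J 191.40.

n(X) = 531 / 95.70 = 5.549 mol
n(J) = 447 / 191.40 = 2.335 mol
n(T) via (i) = (2/2)×5.549 = 5.549 mol
n(T) via (ii) = (2/1)×2.335 = 4.670 mol
total n(T) = 5.549 + 4.670 = 10.22 mol

10.2 mol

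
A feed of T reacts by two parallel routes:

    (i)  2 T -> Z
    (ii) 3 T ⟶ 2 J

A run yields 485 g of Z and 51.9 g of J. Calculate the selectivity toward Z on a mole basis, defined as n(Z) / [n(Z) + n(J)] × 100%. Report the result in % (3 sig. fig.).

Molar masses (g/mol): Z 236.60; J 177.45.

n(Z) = 485 / 236.60 = 2.050 mol
n(J) = 51.9 / 177.45 = 0.2925 mol
selectivity = 2.050/(2.050+0.2925) × 100 = 87.51 %

87.5 %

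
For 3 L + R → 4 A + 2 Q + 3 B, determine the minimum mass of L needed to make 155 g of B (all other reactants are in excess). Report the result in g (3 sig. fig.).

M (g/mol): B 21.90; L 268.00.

n(B) = 155 / 21.90 = 7.078 mol
n(L) = (3/3) × 7.078 = 7.078 mol
mass = 7.078 × 268.00 = 1897 g

1900 g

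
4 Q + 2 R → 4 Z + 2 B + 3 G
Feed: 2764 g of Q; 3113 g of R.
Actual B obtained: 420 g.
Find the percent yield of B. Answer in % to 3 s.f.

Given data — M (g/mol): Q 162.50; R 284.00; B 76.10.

64.9 %

n(Q) = 2764 / 162.50 = 17.01 mol
n(R) = 3113 / 284.00 = 10.96 mol
n/ν for Q = 17.01/4 = 4.253
n/ν for R = 10.96/2 = 5.480
Smallest n/ν is Q → limiting reagent.
theoretical n(B) = (2/4) × 17.01 = 8.505 mol → 647.2 g
% yield = 420 / 647.2 × 100 = 64.89 %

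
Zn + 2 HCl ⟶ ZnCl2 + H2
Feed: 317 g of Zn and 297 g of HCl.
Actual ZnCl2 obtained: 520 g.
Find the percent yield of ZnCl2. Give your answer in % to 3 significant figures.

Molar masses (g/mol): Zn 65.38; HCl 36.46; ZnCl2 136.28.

93.7 %

n(Zn) = 317.0 / 65.38 = 4.849 mol
n(HCl) = 297.0 / 36.46 = 8.146 mol
n/ν → Zn: 4.849, HCl: 4.073; HCl is limiting.
theoretical n(ZnCl2) = (1/2) × 8.146 = 4.073 mol → 555.1 g
% yield = 520 / 555.1 × 100 = 93.68 %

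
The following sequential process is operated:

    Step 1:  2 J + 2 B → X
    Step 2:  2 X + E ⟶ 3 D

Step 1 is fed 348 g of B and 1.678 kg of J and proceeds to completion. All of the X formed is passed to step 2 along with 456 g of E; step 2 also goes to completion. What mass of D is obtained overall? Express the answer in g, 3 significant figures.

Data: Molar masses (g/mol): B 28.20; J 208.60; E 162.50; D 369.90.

2230 g

Step 1:
n(B) = 348.0 / 28.20 = 12.34 mol
n(J) = 1.678×1000 / 208.60 = 8.044 mol
n/ν for B = 12.34/2 = 6.170
n/ν for J = 8.044/2 = 4.022
Smallest n/ν is J → limiting reagent.
n(X) produced = (1/2) × 8.044 = 4.022 mol
Step 2:
n(X) available = 4.022 mol
n(E) = 456.0 / 162.50 = 2.806 mol
n/ν for X = 4.022/2 = 2.011
n/ν for E = 2.806/1 = 2.806
Smallest n/ν is X → limiting reagent.
n(D) = (3/2) × 4.022 = 6.033 mol
mass = 6.033 × 369.90 = 2232 g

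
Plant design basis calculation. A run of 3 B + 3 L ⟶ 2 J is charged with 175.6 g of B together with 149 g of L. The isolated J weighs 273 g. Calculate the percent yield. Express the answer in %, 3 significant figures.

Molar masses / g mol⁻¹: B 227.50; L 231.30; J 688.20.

92.4 %

n(B) = 175.6 / 227.50 = 0.7719 mol
n(L) = 149.0 / 231.30 = 0.6442 mol
n/ν for B = 0.7719/3 = 0.2573
n/ν for L = 0.6442/3 = 0.2147
Smallest n/ν is L → limiting reagent.
theoretical n(J) = (2/3) × 0.6442 = 0.4295 mol → 295.6 g
% yield = 273 / 295.6 × 100 = 92.35 %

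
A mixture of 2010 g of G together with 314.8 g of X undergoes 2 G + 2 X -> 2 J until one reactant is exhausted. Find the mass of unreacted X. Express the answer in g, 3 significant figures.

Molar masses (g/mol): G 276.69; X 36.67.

48.4 g

n(G) = 2010 / 276.69 = 7.264 mol
n(X) = 314.8 / 36.67 = 8.585 mol
n/ν for G = 7.264/2 = 3.632
n/ν for X = 8.585/2 = 4.293
Smallest n/ν is G → limiting reagent.
X consumed = (2/2) × 7.264 = 7.264 mol
X remaining = 8.585 − 7.264 = 1.321 mol
mass = 1.321 × 36.67 = 48.44 g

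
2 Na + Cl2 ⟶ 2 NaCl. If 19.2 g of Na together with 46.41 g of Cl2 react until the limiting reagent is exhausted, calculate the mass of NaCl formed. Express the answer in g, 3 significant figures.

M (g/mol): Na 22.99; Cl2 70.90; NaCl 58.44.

48.8 g

n(Na) = 19.20 / 22.99 = 0.8351 mol
n(Cl2) = 46.41 / 70.90 = 0.6546 mol
n/ν → Na: 0.4176, Cl2: 0.6546; Na is limiting.
n(NaCl) = (2/2) × 0.8351 = 0.8351 mol
mass = 0.8351 × 58.44 = 48.80 g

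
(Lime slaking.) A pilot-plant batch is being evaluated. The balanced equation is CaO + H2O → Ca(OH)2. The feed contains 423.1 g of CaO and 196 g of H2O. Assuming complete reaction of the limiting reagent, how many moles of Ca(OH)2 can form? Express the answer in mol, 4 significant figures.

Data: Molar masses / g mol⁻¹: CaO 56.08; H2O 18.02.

7.545 mol

n(CaO) = 423.1 / 56.08 = 7.545 mol
n(H2O) = 196.0 / 18.02 = 10.88 mol
n/ν for CaO = 7.545/1 = 7.545
n/ν for H2O = 10.88/1 = 10.88
Smallest n/ν is CaO → limiting reagent.
n(Ca(OH)2) = (1/1) × 7.545 = 7.545 mol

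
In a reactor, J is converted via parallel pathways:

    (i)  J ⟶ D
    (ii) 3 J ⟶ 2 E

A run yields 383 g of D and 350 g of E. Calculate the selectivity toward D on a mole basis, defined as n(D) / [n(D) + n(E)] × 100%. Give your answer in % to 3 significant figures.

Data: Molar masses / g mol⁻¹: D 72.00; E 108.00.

n(D) = 383 / 72.00 = 5.319 mol
n(E) = 350 / 108.00 = 3.241 mol
selectivity = 5.319/(5.319+3.241) × 100 = 62.14 %

62.1 %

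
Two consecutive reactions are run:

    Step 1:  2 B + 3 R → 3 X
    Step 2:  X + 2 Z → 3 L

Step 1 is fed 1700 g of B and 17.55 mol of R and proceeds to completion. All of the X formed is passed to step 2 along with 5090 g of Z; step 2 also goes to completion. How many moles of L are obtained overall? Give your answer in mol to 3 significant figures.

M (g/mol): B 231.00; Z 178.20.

33.1 mol

Step 1:
n(B) = 1700 / 231.00 = 7.359 mol
n(R) = 17.55 mol
n/ν for B = 7.359/2 = 3.680
n/ν for R = 17.55/3 = 5.850
Smallest n/ν is B → limiting reagent.
n(X) produced = (3/2) × 7.359 = 11.04 mol
Step 2:
n(X) available = 11.04 mol
n(Z) = 5090 / 178.20 = 28.56 mol
n/ν for X = 11.04/1 = 11.04
n/ν for Z = 28.56/2 = 14.28
Smallest n/ν is X → limiting reagent.
n(L) = (3/1) × 11.04 = 33.12 mol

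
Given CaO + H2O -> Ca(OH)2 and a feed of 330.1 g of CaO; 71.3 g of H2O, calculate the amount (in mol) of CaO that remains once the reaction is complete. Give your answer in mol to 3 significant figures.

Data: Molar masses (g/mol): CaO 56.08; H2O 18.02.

n(CaO) = 330.1 / 56.08 = 5.886 mol
n(H2O) = 71.30 / 18.02 = 3.957 mol
n/ν for CaO = 5.886/1 = 5.886
n/ν for H2O = 3.957/1 = 3.957
Smallest n/ν is H2O → limiting reagent.
CaO consumed = (1/1) × 3.957 = 3.957 mol
CaO remaining = 5.886 − 3.957 = 1.929 mol

1.93 mol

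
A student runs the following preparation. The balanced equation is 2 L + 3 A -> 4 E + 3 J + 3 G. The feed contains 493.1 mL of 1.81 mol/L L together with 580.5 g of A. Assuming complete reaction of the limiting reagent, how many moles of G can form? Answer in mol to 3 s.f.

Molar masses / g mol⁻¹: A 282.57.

n(L) = 1.81 × 493.1/1000 = 0.8925 mol
n(A) = 580.5 / 282.57 = 2.054 mol
n/ν for L = 0.8925/2 = 0.4463
n/ν for A = 2.054/3 = 0.6847
Smallest n/ν is L → limiting reagent.
n(G) = (3/2) × 0.8925 = 1.339 mol

1.34 mol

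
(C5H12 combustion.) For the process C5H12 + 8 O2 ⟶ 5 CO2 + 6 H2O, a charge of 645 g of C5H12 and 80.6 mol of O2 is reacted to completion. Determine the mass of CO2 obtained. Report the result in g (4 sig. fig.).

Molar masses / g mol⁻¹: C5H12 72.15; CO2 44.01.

1967 g

n(C5H12) = 645.0 / 72.15 = 8.940 mol
n(O2) = 80.60 mol
n/ν for C5H12 = 8.940/1 = 8.940
n/ν for O2 = 80.60/8 = 10.08
Smallest n/ν is C5H12 → limiting reagent.
n(CO2) = (5/1) × 8.940 = 44.70 mol
mass = 44.70 × 44.01 = 1967 g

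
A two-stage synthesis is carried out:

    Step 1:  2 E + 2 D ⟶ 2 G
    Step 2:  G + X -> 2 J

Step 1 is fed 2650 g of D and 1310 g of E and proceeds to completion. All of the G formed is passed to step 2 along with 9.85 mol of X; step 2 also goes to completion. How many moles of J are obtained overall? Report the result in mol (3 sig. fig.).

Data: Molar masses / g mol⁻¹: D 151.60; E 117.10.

Step 1:
n(D) = 2650 / 151.60 = 17.48 mol
n(E) = 1310 / 117.10 = 11.19 mol
n/ν → D: 8.740, E: 5.595; E is limiting.
n(G) produced = (2/2) × 11.19 = 11.19 mol
Step 2:
n(G) available = 11.19 mol
n(X) = 9.850 mol
n/ν → G: 11.19, X: 9.850; X is limiting.
n(J) = (2/1) × 9.850 = 19.70 mol

19.7 mol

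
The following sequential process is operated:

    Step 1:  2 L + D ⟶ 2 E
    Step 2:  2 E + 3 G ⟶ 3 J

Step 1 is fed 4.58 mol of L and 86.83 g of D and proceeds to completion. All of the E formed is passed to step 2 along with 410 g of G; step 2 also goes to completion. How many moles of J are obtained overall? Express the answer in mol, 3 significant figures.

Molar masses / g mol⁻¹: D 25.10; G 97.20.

Step 1:
n(L) = 4.580 mol
n(D) = 86.83 / 25.10 = 3.459 mol
n/ν → L: 2.290, D: 3.459; L is limiting.
n(E) produced = (2/2) × 4.580 = 4.580 mol
Step 2:
n(E) available = 4.580 mol
n(G) = 410.0 / 97.20 = 4.218 mol
n/ν → E: 2.290, G: 1.406; G is limiting.
n(J) = (3/3) × 4.218 = 4.218 mol

4.22 mol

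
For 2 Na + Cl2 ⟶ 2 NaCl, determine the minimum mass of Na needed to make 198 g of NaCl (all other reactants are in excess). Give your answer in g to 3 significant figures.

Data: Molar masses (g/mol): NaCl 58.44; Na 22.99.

77.9 g

n(NaCl) = 198 / 58.44 = 3.388 mol
n(Na) = (2/2) × 3.388 = 3.388 mol
mass = 3.388 × 22.99 = 77.89 g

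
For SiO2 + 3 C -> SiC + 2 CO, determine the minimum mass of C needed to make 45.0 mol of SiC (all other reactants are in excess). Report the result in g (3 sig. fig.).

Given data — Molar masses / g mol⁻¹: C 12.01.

n(SiC) = 45.00 mol
n(C) = (3/1) × 45.00 = 135.0 mol
mass = 135.0 × 12.01 = 1621 g

1620 g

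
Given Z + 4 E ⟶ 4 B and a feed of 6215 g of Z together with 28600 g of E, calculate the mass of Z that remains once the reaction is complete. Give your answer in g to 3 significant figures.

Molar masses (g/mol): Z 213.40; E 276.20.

691 g

n(Z) = 6215 / 213.40 = 29.12 mol
n(E) = 28600 / 276.20 = 103.5 mol
n/ν → Z: 29.12, E: 25.88; E is limiting.
Z consumed = (1/4) × 103.5 = 25.88 mol
Z remaining = 29.12 − 25.88 = 3.240 mol
mass = 3.240 × 213.40 = 691.4 g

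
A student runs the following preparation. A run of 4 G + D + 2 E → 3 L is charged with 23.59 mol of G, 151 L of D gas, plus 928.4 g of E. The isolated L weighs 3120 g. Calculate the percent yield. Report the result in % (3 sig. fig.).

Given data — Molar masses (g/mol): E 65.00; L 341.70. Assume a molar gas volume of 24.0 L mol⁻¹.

n(G) = 23.59 mol
n(D) = 151.0 / 24.0 = 6.292 mol
n(E) = 928.4 / 65.00 = 14.28 mol
n/ν for G = 23.59/4 = 5.898
n/ν for D = 6.292/1 = 6.292
n/ν for E = 14.28/2 = 7.140
Smallest n/ν is G → limiting reagent.
theoretical n(L) = (3/4) × 23.59 = 17.69 mol → 6045 g
% yield = 3120 / 6045 × 100 = 51.61 %

51.6 %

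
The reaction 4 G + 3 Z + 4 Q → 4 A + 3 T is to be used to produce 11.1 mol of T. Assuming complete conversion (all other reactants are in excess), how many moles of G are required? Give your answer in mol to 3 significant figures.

14.8 mol

n(T) = 11.10 mol
n(G) = (4/3) × 11.10 = 14.80 mol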